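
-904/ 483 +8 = 2960/ 483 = 6.13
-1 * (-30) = 30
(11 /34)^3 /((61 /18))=11979 /1198772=0.01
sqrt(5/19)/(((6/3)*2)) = sqrt(95)/76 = 0.13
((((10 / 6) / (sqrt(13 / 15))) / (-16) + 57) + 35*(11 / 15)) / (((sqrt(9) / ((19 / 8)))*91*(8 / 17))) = 1.53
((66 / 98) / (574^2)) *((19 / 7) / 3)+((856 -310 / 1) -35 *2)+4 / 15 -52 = 719197348687 / 1695154020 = 424.27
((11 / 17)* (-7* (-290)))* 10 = 223300 / 17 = 13135.29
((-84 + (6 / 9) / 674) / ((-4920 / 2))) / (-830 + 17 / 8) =-0.00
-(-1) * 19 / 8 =19 / 8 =2.38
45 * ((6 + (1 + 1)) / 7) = 360 / 7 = 51.43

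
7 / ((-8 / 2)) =-7 / 4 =-1.75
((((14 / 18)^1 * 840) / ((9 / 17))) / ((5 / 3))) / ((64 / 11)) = 9163 / 72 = 127.26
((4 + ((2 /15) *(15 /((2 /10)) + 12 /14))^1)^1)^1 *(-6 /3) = -988 /35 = -28.23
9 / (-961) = -9 / 961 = -0.01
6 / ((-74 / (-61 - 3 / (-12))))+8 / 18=7153 / 1332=5.37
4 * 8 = 32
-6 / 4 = -3 / 2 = -1.50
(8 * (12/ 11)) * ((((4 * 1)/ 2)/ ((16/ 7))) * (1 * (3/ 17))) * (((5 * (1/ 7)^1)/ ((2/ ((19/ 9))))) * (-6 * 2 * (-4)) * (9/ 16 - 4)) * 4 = -11400/ 17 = -670.59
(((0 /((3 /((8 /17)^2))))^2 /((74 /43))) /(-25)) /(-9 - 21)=0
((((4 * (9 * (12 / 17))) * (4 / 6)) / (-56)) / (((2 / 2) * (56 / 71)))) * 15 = -9585 / 1666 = -5.75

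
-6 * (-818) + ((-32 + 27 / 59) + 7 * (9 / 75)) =7194014 / 1475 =4877.30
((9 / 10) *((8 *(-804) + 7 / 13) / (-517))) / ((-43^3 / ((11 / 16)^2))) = -8277291 / 124361669120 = -0.00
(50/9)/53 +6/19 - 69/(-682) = 3225131/6180966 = 0.52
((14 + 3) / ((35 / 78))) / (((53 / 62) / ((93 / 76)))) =1911429 / 35245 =54.23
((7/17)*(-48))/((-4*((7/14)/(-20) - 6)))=-3360/4097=-0.82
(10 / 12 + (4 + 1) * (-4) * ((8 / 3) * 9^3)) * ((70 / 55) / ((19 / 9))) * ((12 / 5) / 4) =-2939265 / 209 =-14063.47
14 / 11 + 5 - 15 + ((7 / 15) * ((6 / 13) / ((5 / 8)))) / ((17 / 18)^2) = -8617632 / 1033175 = -8.34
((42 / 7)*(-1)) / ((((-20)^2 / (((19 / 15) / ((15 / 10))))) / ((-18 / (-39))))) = -19 / 3250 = -0.01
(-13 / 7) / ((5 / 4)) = -1.49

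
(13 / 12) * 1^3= 13 / 12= 1.08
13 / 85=0.15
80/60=4/3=1.33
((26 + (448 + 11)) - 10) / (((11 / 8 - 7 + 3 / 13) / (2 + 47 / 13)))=-277400 / 561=-494.47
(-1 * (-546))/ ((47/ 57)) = 662.17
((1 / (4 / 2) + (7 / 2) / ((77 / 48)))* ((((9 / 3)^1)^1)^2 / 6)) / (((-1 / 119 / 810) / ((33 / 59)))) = -433755 / 2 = -216877.50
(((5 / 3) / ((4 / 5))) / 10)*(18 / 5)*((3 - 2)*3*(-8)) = -18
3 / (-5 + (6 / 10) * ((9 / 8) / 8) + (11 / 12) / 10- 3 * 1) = -2880 / 7511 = -0.38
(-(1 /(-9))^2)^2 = 1 /6561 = 0.00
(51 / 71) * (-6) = -306 / 71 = -4.31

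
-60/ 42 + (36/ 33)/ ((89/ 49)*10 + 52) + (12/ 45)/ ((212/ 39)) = -15947587/ 11692065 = -1.36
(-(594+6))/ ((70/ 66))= -3960/ 7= -565.71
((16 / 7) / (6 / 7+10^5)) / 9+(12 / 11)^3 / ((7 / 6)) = 32659554472 / 29348801559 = 1.11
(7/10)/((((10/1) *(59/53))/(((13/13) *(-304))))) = -28196/1475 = -19.12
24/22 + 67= 749/11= 68.09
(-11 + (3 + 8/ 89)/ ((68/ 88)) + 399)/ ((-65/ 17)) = -593094/ 5785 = -102.52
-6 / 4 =-3 / 2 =-1.50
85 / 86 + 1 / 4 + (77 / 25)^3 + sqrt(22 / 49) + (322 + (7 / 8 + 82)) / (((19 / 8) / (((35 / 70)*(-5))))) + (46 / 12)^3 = -935850380299 / 2757375000 + sqrt(22) / 7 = -338.73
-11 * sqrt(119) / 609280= -0.00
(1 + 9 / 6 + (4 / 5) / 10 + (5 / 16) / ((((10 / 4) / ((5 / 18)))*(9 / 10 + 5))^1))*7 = 1922347 / 106200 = 18.10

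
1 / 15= 0.07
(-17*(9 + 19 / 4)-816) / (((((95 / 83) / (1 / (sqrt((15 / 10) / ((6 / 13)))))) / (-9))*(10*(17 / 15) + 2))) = 38097*sqrt(13) / 400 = 343.40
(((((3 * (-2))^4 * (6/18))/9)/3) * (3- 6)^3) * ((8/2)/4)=-432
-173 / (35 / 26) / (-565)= 4498 / 19775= 0.23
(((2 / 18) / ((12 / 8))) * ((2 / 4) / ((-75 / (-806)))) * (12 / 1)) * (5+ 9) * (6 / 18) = 45136 / 2025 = 22.29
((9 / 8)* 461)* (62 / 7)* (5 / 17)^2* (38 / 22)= 61094025 / 89012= 686.36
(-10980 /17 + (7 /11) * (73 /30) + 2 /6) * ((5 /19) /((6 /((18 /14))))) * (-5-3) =7225686 /24871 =290.53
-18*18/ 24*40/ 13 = -540/ 13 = -41.54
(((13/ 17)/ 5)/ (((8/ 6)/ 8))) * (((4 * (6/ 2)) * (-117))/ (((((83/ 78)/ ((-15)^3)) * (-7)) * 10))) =-576580680/ 9877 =-58376.09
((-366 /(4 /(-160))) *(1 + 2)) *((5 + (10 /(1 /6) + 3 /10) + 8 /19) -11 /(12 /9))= 2524128.63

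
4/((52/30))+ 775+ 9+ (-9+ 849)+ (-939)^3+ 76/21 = -827934389.07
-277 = -277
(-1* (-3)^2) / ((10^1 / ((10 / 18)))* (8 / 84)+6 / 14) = -21 / 5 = -4.20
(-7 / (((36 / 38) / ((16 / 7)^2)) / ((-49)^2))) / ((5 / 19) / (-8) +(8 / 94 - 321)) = 5959353344 / 20635659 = 288.79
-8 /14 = -0.57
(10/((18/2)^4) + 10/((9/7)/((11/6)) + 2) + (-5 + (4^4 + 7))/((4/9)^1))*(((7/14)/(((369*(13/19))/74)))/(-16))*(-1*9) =280235285051/5819029632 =48.16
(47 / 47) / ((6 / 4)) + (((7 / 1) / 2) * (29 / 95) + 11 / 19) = 1319 / 570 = 2.31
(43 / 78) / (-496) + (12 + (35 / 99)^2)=1532381471 / 126393696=12.12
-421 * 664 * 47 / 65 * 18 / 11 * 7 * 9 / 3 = -4966378704 / 715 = -6945984.20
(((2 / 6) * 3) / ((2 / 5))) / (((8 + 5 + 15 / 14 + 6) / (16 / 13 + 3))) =1925 / 3653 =0.53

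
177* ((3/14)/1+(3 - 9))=-14337/14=-1024.07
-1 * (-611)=611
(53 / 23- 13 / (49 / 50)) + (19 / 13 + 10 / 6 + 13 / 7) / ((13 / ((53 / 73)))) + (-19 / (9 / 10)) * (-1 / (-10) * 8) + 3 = -3074725285 / 125134191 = -24.57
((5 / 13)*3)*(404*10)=60600 / 13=4661.54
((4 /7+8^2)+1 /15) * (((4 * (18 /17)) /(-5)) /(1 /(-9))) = 1465992 /2975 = 492.77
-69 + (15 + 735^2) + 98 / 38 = 10263298 / 19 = 540173.58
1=1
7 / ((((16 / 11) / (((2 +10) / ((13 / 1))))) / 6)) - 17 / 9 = 5795 / 234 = 24.76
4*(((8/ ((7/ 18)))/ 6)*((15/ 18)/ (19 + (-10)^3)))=-80/ 6867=-0.01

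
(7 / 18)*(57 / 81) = 133 / 486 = 0.27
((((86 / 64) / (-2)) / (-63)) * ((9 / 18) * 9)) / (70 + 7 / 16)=0.00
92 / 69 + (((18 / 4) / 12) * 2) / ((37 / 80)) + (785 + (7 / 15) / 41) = 17930174 / 22755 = 787.97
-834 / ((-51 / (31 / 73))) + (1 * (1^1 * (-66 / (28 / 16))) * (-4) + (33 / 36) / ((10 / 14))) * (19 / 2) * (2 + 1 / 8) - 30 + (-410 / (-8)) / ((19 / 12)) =488131494923 / 158450880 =3080.65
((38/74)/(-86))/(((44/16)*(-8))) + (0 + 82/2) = 2870183/70004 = 41.00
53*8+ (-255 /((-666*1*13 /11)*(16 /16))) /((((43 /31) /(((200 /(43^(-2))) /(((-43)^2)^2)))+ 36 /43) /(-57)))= 67308743404 /159254771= 422.65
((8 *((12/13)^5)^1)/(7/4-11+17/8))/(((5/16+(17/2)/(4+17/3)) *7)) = -2463105024/27308228857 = -0.09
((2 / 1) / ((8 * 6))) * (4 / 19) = 1 / 114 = 0.01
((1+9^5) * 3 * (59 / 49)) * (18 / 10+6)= 81524430 / 49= 1663763.88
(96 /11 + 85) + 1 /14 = 14445 /154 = 93.80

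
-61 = -61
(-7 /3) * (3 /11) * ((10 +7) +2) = -133 /11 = -12.09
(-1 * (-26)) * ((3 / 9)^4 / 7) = 26 / 567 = 0.05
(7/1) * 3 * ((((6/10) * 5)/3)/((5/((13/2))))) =273/10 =27.30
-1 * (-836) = 836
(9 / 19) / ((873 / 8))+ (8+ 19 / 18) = 300553 / 33174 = 9.06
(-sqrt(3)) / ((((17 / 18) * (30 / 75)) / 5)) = -225 * sqrt(3) / 17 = -22.92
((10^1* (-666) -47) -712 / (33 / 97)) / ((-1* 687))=290395 / 22671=12.81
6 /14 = 3 /7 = 0.43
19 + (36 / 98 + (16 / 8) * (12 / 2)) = 1537 / 49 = 31.37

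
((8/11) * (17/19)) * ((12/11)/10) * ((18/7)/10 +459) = 690336/21175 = 32.60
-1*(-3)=3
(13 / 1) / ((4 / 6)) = 39 / 2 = 19.50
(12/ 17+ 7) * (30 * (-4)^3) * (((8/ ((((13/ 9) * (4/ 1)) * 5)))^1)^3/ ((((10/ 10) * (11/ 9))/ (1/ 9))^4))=-293372928/ 13670667725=-0.02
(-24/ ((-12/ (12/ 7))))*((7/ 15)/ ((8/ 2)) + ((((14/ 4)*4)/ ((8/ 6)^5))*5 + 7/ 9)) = 57619/ 960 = 60.02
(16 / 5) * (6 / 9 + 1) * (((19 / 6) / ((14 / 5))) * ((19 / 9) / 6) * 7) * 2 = 7220 / 243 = 29.71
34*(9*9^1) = 2754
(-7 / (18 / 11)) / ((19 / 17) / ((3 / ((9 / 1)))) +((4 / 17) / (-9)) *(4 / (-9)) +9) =-11781 / 34052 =-0.35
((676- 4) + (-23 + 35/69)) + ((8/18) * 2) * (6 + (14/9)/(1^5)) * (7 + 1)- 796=-172820/1863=-92.76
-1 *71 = -71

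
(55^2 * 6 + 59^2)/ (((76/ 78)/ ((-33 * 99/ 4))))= -18132043.44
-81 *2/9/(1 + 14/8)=-72/11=-6.55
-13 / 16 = -0.81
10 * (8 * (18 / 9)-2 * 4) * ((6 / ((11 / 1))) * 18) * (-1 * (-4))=34560 / 11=3141.82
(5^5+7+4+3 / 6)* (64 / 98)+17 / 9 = 904145 / 441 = 2050.22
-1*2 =-2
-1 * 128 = -128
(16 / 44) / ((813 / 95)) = 380 / 8943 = 0.04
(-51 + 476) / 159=425 / 159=2.67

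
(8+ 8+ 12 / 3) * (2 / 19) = 40 / 19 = 2.11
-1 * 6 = -6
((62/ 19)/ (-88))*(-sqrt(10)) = 31*sqrt(10)/ 836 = 0.12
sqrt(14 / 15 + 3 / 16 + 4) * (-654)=-1479.95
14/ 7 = 2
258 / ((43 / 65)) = 390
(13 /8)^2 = 169 /64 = 2.64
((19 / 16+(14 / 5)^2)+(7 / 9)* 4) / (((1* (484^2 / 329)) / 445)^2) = 4.74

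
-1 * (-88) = 88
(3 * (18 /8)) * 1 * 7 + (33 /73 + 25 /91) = 47.98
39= 39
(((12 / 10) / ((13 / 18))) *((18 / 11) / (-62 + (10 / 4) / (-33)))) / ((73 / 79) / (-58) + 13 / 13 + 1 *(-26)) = 53444448 / 30524678015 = 0.00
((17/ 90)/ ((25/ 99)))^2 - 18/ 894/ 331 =1724448611/ 3082437500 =0.56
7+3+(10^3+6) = 1016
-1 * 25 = -25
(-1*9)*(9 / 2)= -81 / 2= -40.50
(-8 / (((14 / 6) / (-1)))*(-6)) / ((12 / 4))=-48 / 7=-6.86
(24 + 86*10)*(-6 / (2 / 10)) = -26520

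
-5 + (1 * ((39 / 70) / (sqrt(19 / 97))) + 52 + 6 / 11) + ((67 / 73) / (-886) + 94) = 39 * sqrt(1843) / 1330 + 100702909 / 711458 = 142.80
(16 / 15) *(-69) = -368 / 5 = -73.60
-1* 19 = -19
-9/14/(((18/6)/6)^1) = -1.29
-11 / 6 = -1.83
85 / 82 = 1.04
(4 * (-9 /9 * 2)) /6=-4 /3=-1.33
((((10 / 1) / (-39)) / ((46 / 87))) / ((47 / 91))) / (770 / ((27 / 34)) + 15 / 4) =-756 / 783725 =-0.00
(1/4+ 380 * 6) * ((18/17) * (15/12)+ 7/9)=5864803/1224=4791.51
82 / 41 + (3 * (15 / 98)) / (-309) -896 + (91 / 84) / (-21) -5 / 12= -40629499 / 45423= -894.47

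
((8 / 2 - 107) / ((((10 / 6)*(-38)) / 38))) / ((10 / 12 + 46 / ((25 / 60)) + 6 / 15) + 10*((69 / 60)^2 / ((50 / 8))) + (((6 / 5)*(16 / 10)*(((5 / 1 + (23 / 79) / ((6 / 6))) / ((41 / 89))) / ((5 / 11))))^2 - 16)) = 30391466146875 / 1205572120625008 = 0.03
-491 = -491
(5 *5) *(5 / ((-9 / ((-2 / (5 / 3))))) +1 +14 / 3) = 475 / 3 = 158.33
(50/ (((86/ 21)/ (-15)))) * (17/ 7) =-19125/ 43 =-444.77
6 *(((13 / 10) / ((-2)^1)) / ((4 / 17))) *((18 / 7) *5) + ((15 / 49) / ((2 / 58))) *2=-38289 / 196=-195.35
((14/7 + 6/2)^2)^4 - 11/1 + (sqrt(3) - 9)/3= sqrt(3)/3 + 390611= 390611.58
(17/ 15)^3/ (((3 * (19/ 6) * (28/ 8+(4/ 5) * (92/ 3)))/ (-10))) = -39304/ 719055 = -0.05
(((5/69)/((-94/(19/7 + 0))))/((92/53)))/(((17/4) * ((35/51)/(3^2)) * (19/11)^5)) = -76821327/317536760254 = -0.00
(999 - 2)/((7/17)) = 16949/7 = 2421.29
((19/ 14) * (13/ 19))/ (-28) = -13/ 392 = -0.03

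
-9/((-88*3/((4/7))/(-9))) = -0.18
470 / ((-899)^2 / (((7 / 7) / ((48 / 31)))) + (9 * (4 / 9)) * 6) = 0.00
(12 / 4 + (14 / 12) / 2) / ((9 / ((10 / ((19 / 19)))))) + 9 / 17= 4141 / 918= 4.51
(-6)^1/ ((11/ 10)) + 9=39/ 11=3.55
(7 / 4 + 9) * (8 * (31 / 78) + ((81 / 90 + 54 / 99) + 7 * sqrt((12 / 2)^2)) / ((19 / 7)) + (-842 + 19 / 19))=-2880401569 / 326040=-8834.50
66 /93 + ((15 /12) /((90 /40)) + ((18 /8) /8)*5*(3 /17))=229697 /151776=1.51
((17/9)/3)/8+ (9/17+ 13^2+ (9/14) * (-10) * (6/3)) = 4029127/25704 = 156.75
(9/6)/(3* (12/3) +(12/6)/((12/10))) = 9/82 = 0.11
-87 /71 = -1.23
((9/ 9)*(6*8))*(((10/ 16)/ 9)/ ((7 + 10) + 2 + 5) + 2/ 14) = 1763/ 252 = 7.00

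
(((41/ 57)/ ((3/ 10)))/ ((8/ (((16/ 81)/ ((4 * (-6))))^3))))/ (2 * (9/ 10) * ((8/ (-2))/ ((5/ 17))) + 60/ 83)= 425375/ 60477888014856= 0.00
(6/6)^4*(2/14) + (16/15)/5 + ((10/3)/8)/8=6859/16800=0.41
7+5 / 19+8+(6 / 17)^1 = 15.62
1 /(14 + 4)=1 /18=0.06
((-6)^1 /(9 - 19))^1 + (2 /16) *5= 49 /40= 1.22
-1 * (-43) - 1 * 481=-438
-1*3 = -3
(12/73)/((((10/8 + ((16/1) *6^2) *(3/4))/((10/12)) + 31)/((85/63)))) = 3400/8445297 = 0.00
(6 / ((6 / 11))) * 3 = 33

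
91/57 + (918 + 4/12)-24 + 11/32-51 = 1541779/1824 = 845.27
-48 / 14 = -24 / 7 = -3.43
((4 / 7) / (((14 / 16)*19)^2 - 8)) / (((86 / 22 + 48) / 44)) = 123904 / 68656469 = 0.00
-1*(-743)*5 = 3715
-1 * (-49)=49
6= 6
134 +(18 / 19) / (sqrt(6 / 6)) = 2564 / 19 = 134.95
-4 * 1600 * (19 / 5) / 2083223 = -0.01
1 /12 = 0.08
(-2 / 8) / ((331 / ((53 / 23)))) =-53 / 30452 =-0.00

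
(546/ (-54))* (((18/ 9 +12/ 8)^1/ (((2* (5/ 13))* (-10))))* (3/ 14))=0.99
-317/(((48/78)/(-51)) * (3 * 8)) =70057/64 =1094.64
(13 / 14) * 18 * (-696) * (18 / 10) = -732888 / 35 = -20939.66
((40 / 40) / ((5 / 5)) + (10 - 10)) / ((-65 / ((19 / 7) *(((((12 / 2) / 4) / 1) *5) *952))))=-3876 / 13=-298.15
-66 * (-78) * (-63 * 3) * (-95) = 92432340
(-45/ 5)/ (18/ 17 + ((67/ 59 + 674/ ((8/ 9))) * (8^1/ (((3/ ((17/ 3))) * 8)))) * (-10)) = 162486/ 258946559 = 0.00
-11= -11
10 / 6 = 5 / 3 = 1.67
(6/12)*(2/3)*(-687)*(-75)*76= 1305300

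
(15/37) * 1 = 15/37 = 0.41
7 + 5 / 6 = 47 / 6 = 7.83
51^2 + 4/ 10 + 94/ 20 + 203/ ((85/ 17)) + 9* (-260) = 3067/ 10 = 306.70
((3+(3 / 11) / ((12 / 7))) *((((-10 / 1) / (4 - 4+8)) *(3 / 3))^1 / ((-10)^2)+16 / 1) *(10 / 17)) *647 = 115024307 / 5984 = 19221.98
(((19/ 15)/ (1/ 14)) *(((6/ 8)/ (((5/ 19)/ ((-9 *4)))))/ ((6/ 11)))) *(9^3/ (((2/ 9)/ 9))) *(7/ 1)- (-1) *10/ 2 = -34469085863/ 50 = -689381717.26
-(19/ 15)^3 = -6859/ 3375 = -2.03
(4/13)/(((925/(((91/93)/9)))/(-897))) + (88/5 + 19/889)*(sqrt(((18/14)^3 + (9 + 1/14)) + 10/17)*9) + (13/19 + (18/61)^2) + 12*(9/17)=2199701151899/310175955225 + 704943*sqrt(32710006)/7405370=551.53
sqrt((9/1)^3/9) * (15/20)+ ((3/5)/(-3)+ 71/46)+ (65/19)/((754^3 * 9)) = 5248072676681/648432294120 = 8.09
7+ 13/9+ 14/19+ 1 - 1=1570/171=9.18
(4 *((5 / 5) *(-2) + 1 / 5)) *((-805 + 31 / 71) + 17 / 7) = 14351796 / 2485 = 5775.37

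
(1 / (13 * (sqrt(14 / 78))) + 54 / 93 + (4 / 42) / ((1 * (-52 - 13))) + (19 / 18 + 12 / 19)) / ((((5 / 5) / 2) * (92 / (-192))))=-174919952 / 18491655 - 96 * sqrt(273) / 2093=-10.22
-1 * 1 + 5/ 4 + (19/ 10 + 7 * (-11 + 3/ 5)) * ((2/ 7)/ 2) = -9.88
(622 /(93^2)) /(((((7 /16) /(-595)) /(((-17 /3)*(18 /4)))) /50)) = 359516000 /2883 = 124702.05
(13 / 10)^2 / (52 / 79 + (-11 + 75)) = 13351 / 510800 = 0.03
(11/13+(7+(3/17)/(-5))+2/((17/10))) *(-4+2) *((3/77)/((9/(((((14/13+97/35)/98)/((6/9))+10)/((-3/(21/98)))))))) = 8908633343/159345486300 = 0.06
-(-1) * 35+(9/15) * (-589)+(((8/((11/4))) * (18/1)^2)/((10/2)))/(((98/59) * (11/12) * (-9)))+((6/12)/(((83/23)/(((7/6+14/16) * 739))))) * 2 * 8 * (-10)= -249351119074/7381605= -33780.07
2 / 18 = 1 / 9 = 0.11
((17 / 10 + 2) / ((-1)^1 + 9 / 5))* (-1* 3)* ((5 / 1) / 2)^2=-86.72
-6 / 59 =-0.10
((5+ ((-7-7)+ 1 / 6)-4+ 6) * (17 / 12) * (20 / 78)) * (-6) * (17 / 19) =59245 / 4446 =13.33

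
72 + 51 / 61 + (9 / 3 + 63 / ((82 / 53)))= 583011 / 5002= 116.56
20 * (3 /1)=60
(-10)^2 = 100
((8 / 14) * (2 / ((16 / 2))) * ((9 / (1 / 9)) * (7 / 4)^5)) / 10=194481 / 10240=18.99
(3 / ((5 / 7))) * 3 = 63 / 5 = 12.60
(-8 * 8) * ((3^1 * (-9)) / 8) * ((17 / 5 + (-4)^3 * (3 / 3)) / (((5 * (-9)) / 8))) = 58176 / 25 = 2327.04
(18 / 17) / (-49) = -18 / 833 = -0.02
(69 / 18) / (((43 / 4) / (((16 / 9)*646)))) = 475456 / 1161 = 409.52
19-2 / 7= 131 / 7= 18.71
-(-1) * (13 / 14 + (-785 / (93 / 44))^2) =137937.29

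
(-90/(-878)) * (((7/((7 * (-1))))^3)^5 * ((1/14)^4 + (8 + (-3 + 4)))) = -15558525/16864624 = -0.92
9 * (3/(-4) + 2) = 11.25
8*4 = 32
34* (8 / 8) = 34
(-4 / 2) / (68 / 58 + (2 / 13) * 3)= -377 / 308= -1.22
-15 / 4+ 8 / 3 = -13 / 12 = -1.08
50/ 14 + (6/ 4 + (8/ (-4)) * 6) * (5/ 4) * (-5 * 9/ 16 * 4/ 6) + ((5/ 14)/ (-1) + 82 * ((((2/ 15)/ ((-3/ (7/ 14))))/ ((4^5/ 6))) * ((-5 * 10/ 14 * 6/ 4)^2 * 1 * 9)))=1257705/ 50176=25.07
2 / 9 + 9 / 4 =89 / 36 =2.47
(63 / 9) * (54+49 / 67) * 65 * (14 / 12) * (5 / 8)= 58396975 / 3216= 18158.26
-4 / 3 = -1.33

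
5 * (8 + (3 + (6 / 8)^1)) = 235 / 4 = 58.75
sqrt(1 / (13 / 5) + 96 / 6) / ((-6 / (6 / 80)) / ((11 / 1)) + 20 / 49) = -539 * sqrt(2769) / 48100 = -0.59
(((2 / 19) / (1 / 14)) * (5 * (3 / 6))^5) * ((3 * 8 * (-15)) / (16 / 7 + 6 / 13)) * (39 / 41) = -27948375 / 1558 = -17938.62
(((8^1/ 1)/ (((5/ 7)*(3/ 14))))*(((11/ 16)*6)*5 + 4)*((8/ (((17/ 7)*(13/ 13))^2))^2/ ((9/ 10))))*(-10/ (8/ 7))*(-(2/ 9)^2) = 1136.89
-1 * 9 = -9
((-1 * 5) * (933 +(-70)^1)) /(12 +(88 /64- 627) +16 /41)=7.04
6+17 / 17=7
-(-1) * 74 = 74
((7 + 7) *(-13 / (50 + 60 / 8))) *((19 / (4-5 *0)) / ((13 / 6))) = -798 / 115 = -6.94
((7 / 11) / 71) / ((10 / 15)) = 21 / 1562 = 0.01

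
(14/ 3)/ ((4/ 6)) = 7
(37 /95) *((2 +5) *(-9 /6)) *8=-3108 /95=-32.72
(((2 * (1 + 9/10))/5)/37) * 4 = 76/925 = 0.08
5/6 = 0.83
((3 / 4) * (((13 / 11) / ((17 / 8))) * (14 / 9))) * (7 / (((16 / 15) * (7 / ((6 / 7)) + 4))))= 9555 / 27302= 0.35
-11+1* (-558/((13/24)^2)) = -323267/169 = -1912.82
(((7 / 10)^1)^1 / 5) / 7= 1 / 50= 0.02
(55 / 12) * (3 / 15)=11 / 12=0.92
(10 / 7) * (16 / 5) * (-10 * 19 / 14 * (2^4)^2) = -778240 / 49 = -15882.45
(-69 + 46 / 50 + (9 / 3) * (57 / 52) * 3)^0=1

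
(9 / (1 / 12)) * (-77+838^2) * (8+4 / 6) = 657228312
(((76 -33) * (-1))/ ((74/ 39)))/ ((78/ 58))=-1247/ 74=-16.85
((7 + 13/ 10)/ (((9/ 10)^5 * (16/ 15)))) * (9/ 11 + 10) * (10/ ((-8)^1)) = -154328125/ 866052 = -178.20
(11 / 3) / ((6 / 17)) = 187 / 18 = 10.39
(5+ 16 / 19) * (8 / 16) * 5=555 / 38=14.61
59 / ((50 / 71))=4189 / 50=83.78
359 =359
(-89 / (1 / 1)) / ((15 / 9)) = -53.40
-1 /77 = -0.01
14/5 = 2.80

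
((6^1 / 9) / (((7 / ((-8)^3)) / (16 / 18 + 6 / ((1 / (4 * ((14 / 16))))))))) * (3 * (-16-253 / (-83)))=216857600 / 5229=41472.10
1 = 1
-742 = -742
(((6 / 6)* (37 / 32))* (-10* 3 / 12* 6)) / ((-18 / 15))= 925 / 64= 14.45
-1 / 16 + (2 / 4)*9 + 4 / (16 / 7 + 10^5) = 3106349 / 700016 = 4.44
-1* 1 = -1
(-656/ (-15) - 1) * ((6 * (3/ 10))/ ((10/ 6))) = 5769/ 125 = 46.15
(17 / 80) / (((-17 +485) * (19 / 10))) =17 / 71136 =0.00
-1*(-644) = 644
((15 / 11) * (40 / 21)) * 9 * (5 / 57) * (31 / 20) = 4650 / 1463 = 3.18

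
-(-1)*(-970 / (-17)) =970 / 17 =57.06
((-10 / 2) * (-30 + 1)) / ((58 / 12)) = 30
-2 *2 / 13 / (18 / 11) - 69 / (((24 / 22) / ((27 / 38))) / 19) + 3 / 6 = -798935 / 936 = -853.56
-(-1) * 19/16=19/16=1.19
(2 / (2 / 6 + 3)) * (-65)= -39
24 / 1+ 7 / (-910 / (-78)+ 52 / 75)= 7591 / 309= 24.57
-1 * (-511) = 511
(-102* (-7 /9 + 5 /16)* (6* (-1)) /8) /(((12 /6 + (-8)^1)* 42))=1139 /8064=0.14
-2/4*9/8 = -9/16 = -0.56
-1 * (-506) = 506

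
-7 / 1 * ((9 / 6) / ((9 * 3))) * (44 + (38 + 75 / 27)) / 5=-5341 / 810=-6.59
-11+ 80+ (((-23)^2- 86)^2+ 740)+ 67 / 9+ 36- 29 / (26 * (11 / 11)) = 46121477 / 234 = 197100.33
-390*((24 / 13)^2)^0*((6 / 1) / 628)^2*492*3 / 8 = -647595 / 98596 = -6.57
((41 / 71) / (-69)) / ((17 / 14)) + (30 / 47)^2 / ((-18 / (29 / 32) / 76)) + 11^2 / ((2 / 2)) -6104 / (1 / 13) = -58306341011017 / 735888588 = -79232.57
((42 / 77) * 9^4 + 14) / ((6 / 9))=59280 / 11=5389.09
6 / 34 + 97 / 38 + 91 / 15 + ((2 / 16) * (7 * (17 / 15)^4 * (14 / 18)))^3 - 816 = -12604231104866963838939853 / 15642102243375000000000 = -805.79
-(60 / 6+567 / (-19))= 377 / 19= 19.84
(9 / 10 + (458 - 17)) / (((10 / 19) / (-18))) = -755649 / 50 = -15112.98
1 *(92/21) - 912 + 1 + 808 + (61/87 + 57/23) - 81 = -2471390/14007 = -176.44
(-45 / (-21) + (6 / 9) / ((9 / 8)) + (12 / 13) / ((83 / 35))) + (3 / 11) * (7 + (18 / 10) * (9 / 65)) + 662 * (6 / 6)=37411750591 / 56081025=667.10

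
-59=-59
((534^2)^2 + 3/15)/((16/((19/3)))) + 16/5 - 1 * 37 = 7724824703827/240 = 32186769599.28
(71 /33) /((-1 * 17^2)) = -0.01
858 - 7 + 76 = 927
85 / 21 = 4.05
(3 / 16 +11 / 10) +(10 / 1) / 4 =303 / 80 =3.79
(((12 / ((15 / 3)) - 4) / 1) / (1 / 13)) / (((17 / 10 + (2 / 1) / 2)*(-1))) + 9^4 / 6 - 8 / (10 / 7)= 1095.60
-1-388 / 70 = -229 / 35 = -6.54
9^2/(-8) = -10.12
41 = 41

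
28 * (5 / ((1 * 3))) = 140 / 3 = 46.67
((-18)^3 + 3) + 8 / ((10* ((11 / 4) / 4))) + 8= -320091 / 55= -5819.84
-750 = -750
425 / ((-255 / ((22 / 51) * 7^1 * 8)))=-6160 / 153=-40.26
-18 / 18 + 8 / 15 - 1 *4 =-67 / 15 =-4.47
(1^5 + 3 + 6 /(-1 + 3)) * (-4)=-28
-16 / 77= -0.21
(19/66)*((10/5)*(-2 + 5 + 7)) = 190/33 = 5.76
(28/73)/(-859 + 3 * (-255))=-1/4234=-0.00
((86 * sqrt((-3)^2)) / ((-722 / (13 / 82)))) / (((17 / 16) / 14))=-187824 / 251617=-0.75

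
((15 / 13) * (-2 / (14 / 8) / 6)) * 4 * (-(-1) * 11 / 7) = -880 / 637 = -1.38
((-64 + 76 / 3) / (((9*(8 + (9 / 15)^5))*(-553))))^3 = 47634765625000000 / 53541383398781826964550337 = 0.00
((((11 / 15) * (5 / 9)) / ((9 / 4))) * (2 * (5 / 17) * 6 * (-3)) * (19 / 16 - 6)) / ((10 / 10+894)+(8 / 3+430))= 605 / 87057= 0.01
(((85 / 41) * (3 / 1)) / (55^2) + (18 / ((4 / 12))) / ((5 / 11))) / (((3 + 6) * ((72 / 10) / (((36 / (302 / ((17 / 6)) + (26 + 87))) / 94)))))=0.00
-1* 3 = -3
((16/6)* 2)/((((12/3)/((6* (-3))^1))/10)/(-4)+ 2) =960/361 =2.66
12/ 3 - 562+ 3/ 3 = -557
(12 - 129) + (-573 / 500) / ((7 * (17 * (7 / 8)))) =-12183771 / 104125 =-117.01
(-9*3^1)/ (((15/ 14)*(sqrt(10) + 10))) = -14/ 5 + 7*sqrt(10)/ 25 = -1.91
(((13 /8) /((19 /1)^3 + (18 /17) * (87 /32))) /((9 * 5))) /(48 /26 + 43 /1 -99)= -2873 /29564267040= -0.00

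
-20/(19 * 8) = -5/38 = -0.13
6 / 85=0.07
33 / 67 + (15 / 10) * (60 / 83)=8769 / 5561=1.58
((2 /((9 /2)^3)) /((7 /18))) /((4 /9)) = 8 /63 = 0.13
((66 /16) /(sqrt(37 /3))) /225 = 11 * sqrt(111) /22200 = 0.01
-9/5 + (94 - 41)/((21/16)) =4051/105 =38.58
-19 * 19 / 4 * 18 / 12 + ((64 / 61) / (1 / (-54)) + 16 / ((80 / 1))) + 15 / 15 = -465627 / 2440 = -190.83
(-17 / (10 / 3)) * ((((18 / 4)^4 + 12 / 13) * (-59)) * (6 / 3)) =51444873 / 208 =247331.12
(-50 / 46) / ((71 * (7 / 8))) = -200 / 11431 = -0.02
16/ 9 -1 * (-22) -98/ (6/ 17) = -2285/ 9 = -253.89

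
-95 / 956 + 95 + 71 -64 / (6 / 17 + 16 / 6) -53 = 6750649 / 73612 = 91.71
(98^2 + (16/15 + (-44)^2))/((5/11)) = 1904276/75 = 25390.35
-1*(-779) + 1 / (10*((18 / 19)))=779.11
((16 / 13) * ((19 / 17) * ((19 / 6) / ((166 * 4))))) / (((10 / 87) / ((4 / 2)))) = 0.11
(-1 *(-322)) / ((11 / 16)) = 5152 / 11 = 468.36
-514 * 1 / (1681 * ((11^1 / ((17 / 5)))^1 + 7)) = -4369 / 146247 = -0.03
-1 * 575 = -575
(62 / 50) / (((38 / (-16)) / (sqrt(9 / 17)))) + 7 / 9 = 7 / 9-744*sqrt(17) / 8075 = 0.40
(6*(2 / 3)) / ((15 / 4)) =16 / 15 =1.07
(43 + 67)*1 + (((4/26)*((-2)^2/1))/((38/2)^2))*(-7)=516174/4693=109.99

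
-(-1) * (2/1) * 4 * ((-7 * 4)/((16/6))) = -84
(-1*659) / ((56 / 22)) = -258.89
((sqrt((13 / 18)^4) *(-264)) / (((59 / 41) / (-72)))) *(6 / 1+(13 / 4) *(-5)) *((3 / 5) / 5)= -12499916 / 1475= -8474.52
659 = 659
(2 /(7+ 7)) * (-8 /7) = -8 /49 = -0.16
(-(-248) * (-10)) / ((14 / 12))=-2125.71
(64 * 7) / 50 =224 / 25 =8.96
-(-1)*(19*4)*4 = 304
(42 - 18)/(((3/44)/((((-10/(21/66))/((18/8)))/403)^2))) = 0.42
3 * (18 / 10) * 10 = 54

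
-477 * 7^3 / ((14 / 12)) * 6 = -841428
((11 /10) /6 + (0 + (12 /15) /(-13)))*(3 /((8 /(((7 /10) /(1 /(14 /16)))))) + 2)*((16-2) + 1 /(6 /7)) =189791 /46080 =4.12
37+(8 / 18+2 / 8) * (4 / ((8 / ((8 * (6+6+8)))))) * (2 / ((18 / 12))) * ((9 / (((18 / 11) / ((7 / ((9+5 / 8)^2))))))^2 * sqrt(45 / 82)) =1024000 * sqrt(410) / 2187801+37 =46.48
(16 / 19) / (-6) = -8 / 57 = -0.14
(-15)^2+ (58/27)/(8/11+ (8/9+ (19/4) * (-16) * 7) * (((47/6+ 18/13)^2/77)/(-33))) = 144764495721/643065667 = 225.12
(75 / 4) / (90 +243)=25 / 444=0.06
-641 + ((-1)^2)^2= -640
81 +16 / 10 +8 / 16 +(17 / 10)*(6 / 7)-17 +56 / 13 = 65397 / 910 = 71.86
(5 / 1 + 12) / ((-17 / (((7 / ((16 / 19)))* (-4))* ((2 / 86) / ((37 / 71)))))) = 9443 / 6364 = 1.48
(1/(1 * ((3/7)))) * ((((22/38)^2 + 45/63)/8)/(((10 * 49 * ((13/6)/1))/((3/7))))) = 153/1238230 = 0.00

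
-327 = -327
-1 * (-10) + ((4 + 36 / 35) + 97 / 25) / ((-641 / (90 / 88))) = 9857369 / 987140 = 9.99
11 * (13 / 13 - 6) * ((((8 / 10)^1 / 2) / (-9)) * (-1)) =-22 / 9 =-2.44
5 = 5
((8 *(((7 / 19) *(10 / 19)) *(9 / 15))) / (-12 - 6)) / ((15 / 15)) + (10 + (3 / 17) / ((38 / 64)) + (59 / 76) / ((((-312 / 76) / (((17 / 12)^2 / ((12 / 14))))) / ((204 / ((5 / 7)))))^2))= 398899400718655513 / 19355764147200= 20608.82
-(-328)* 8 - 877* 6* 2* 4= -39472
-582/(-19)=582/19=30.63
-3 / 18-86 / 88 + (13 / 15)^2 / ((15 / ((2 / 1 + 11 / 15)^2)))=-25721959 / 33412500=-0.77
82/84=41/42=0.98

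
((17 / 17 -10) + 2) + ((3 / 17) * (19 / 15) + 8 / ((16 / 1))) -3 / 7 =-7979 / 1190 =-6.71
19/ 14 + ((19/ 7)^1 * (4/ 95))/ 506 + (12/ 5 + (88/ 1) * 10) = 15651343/ 17710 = 883.76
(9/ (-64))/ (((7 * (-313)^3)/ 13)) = 117/ 13737605056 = 0.00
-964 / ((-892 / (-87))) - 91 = -185.02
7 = 7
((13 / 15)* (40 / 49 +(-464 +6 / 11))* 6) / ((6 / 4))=-12966824 / 8085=-1603.81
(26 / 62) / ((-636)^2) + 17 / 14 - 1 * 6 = -420069005 / 87775632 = -4.79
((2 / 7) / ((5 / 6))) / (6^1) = 2 / 35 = 0.06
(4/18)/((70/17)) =17/315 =0.05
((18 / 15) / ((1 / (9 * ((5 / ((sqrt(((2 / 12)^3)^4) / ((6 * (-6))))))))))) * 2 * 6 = -1088391168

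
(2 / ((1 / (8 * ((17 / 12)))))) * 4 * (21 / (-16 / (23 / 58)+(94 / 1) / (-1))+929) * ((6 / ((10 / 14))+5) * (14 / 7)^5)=92987012352 / 2575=36111461.11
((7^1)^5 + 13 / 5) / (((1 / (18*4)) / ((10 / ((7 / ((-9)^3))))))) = -8823022848 / 7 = -1260431835.43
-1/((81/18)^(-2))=-81/4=-20.25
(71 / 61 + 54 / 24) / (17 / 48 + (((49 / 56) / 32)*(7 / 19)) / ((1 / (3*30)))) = 2.71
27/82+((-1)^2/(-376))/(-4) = 20345/61664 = 0.33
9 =9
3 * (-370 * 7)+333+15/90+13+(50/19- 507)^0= -44537/6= -7422.83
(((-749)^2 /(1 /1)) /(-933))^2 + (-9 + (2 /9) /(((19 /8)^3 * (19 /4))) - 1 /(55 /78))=2255754610323121298 /6239364833295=361535.94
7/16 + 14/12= 1.60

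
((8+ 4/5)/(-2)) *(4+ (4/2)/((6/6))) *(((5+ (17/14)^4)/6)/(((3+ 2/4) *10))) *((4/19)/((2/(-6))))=9094833/15966650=0.57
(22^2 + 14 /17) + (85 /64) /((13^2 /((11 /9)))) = 802325143 /1654848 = 484.83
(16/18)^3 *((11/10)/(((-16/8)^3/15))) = -352/243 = -1.45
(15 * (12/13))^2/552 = 1350/3887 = 0.35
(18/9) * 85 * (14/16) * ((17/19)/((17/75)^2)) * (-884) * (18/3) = -261056250/19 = -13739802.63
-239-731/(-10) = -1659/10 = -165.90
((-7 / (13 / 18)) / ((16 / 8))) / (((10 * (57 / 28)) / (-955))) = 56154 / 247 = 227.34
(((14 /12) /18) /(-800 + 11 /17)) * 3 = -119 /489204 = -0.00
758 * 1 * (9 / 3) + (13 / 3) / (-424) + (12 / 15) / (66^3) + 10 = 174009050537 / 76186440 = 2283.99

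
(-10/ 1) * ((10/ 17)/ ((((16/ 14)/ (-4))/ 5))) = 1750/ 17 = 102.94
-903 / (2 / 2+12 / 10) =-4515 / 11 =-410.45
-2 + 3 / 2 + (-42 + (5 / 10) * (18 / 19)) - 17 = -2243 / 38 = -59.03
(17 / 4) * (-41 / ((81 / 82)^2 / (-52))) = 60926164 / 6561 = 9286.11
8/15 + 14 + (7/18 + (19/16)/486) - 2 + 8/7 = 3828617/272160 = 14.07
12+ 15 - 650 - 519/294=-61227/98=-624.77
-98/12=-49/6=-8.17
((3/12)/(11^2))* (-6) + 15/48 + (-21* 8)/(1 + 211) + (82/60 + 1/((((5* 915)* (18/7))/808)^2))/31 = -2416551524127553/5392748070270000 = -0.45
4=4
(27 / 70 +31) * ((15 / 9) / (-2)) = -2197 / 84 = -26.15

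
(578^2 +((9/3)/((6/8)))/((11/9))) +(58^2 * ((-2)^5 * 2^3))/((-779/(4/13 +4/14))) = 261025782736/779779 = 334743.28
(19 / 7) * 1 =19 / 7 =2.71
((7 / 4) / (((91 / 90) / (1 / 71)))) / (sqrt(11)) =0.01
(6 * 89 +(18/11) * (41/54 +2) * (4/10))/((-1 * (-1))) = 88408/165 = 535.81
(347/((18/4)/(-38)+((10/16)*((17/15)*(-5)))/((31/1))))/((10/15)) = -7357788/3289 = -2237.09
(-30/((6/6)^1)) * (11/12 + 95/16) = -1645/8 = -205.62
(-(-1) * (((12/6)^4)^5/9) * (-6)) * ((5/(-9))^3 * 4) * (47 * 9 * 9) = 49283072000/27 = 1825298962.96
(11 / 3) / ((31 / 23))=2.72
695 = 695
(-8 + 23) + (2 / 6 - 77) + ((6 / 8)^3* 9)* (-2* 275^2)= -55136545 / 96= -574339.01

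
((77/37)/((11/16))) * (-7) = -784/37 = -21.19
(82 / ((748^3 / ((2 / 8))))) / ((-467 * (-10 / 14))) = 287 / 1954436992640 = 0.00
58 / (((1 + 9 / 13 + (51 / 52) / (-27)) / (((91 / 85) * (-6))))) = -14820624 / 65875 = -224.98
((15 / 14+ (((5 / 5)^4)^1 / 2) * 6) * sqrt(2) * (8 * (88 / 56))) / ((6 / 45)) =18810 * sqrt(2) / 49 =542.88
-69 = -69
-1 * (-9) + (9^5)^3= 205891132094658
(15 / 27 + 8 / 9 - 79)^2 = 487204 / 81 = 6014.86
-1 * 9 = -9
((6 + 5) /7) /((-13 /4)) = -44 /91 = -0.48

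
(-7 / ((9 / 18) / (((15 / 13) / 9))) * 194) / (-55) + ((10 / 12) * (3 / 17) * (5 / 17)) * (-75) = 765473 / 247962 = 3.09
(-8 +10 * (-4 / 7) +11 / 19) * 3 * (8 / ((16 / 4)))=-10482 / 133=-78.81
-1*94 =-94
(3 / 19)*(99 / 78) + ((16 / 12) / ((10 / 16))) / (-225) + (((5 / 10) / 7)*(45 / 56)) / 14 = 1784436821 / 9149868000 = 0.20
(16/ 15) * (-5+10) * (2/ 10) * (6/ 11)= 32/ 55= 0.58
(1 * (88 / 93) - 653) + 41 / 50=-3028237 / 4650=-651.23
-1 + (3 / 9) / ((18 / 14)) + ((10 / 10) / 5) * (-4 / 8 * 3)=-281 / 270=-1.04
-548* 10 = -5480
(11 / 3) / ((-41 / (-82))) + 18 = 76 / 3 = 25.33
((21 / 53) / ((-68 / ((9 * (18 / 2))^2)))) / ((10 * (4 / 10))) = -137781 / 14416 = -9.56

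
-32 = -32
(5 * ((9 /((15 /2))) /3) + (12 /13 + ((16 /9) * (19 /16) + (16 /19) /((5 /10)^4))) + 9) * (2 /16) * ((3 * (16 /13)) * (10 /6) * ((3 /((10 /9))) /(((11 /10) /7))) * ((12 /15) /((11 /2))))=20546400 /388531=52.88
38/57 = 2/3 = 0.67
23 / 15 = 1.53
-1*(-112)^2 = -12544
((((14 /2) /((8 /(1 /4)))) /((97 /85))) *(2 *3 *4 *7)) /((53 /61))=762195 /20564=37.06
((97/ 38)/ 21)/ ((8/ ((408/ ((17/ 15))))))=1455/ 266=5.47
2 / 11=0.18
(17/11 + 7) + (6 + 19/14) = 2449/154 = 15.90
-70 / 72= -0.97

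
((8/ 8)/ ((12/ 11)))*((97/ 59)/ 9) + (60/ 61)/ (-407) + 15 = 2399072749/ 158197644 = 15.17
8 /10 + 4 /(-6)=2 /15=0.13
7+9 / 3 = 10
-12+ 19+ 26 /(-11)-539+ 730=195.64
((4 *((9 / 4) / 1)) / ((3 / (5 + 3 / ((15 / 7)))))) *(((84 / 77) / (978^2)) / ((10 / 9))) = 144 / 7306475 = 0.00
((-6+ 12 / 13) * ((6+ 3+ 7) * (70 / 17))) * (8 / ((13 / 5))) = -1029.17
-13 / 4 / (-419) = 13 / 1676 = 0.01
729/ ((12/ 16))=972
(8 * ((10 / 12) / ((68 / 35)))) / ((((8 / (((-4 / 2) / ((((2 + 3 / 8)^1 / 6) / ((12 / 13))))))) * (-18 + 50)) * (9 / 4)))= -350 / 12597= -0.03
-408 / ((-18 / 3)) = 68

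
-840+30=-810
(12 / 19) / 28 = 3 / 133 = 0.02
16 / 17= 0.94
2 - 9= -7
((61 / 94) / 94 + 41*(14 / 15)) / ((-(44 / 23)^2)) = -2683500091 / 256597440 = -10.46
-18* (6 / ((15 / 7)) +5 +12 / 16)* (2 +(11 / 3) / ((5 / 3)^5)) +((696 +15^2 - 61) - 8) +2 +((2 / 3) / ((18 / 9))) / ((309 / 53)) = 14553239677 / 28968750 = 502.38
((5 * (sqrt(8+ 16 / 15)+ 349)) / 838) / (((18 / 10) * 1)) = 5 * sqrt(510) / 11313+ 8725 / 7542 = 1.17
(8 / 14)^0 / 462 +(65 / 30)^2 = 13019 / 2772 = 4.70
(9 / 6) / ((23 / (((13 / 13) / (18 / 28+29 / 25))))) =0.04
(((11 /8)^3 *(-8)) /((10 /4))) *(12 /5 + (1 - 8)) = 30613 /800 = 38.27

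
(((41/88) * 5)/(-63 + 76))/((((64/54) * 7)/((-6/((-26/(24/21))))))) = 16605/2914912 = 0.01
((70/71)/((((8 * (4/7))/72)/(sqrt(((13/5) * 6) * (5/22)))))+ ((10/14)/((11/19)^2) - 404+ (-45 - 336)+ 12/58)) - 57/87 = -19240621/24563+ 2205 * sqrt(429)/1562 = -754.08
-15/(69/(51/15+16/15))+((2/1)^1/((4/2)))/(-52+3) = -3352/3381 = -0.99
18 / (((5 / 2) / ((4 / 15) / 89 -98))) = -1569912 / 2225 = -705.58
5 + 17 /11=72 /11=6.55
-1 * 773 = -773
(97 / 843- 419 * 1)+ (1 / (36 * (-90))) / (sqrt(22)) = -418.89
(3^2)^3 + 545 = 1274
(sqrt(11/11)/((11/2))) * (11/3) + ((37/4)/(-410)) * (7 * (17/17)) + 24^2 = 2836423/4920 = 576.51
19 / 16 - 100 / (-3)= 1657 / 48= 34.52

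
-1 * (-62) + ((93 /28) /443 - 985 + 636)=-3559855 /12404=-286.99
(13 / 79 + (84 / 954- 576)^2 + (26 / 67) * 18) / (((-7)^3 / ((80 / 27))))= -3550648417966640 / 1239236015913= -2865.19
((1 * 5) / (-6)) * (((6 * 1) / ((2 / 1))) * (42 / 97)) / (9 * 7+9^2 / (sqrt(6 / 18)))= -0.01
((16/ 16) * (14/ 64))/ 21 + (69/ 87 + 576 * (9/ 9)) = 1605821/ 2784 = 576.80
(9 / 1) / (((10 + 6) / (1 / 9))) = 1 / 16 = 0.06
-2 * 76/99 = -152/99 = -1.54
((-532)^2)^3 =22670953897037824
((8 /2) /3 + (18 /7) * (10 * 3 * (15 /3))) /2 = 4064 /21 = 193.52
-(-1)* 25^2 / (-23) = -625 / 23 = -27.17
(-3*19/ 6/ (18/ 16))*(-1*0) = 0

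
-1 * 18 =-18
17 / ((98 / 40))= 340 / 49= 6.94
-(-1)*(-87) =-87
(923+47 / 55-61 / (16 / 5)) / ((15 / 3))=180.96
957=957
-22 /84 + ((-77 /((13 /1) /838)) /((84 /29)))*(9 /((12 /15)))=-42103787 /2184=-19278.29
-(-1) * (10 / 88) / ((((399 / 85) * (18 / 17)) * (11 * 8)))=7225 / 27808704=0.00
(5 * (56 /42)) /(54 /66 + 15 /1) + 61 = 61.42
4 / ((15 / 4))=16 / 15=1.07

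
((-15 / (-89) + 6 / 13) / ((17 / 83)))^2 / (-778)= -3661097049 / 300984518458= -0.01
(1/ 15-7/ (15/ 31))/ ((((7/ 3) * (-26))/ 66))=7128/ 455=15.67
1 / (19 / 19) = 1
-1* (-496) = 496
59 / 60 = 0.98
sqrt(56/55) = 2*sqrt(770)/55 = 1.01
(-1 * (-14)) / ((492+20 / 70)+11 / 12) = 1176 / 41429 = 0.03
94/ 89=1.06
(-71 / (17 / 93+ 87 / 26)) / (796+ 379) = -171678 / 10026275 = -0.02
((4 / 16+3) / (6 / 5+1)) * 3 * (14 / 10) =273 / 44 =6.20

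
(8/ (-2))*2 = -8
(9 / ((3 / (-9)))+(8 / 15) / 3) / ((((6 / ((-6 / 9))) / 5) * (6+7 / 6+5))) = 2414 / 1971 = 1.22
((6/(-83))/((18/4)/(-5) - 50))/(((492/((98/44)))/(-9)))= -0.00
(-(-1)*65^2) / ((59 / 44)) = 185900 / 59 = 3150.85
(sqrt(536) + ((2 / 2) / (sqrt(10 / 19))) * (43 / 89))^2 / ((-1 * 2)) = -42491691 / 158420 - 86 * sqrt(6365) / 445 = -283.64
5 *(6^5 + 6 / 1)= 38910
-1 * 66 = -66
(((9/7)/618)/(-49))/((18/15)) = -5/141316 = -0.00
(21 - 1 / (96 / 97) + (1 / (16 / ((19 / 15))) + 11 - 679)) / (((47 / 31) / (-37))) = 15812.28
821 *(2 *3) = 4926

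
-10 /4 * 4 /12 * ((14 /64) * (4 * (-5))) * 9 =525 /16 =32.81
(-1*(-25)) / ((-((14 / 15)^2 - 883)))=5625 / 198479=0.03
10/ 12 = 5/ 6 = 0.83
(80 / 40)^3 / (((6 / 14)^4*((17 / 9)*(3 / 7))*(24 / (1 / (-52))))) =-16807 / 71604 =-0.23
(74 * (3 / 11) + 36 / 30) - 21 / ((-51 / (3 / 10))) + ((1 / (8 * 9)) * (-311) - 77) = -805337 / 13464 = -59.81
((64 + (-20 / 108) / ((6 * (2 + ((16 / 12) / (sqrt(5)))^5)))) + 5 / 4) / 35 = 9600 * sqrt(5) / 1289861867 + 1717215372 / 921329905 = 1.86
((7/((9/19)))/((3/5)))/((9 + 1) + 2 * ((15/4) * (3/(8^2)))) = 17024/7155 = 2.38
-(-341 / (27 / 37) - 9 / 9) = 12644 / 27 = 468.30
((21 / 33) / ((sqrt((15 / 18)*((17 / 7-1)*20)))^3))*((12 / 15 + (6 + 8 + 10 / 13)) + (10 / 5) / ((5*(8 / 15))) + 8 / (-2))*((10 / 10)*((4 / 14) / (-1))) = -67263*sqrt(105) / 35750000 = -0.02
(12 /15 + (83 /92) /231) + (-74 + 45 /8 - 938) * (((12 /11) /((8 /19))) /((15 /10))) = -369249289 /212520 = -1737.48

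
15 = 15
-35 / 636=-0.06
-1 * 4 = -4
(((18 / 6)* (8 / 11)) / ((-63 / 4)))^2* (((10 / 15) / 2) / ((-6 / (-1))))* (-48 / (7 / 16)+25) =-303616 / 3361743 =-0.09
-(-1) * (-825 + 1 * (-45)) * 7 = -6090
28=28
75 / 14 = 5.36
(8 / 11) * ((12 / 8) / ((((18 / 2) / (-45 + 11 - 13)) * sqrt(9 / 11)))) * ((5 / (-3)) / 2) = 470 * sqrt(11) / 297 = 5.25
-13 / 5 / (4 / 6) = -39 / 10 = -3.90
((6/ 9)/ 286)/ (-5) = -1/ 2145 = -0.00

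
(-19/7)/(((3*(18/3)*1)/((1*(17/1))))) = -323/126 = -2.56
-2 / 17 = -0.12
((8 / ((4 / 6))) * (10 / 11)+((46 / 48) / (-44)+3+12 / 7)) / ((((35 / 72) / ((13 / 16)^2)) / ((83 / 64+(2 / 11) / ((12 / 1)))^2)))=149654834519983 / 4103224688640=36.47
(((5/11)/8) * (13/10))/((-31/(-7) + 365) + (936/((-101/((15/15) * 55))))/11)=9191/40202976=0.00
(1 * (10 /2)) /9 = 5 /9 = 0.56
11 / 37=0.30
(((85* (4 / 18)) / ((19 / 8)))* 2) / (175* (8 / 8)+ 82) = 2720 / 43947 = 0.06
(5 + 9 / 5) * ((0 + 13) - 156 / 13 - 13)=-408 / 5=-81.60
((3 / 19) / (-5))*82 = -246 / 95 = -2.59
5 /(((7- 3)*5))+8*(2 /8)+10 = 49 /4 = 12.25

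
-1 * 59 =-59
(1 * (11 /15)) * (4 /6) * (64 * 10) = 2816 /9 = 312.89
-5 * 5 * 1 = -25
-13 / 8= -1.62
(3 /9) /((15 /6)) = 2 /15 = 0.13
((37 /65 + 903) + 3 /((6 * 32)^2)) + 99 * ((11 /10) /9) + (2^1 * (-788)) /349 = 253987041437 /278753280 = 911.15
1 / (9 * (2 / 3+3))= 1 / 33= 0.03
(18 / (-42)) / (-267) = 1 / 623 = 0.00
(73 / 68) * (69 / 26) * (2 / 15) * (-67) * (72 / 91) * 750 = -303731100 / 20111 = -15102.73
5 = 5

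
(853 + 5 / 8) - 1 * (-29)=882.62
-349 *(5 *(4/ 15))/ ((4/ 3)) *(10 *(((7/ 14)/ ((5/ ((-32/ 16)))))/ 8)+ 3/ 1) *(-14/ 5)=26873/ 10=2687.30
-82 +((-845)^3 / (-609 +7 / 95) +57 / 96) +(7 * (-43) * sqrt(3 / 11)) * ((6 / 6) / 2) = 229254590745 / 231392 - 301 * sqrt(33) / 22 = 990684.23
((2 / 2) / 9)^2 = 1 / 81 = 0.01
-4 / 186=-2 / 93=-0.02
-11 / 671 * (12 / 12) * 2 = -0.03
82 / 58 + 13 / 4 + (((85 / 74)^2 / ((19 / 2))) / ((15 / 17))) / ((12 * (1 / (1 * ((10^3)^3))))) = 356192626647559 / 27155484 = 13116784.32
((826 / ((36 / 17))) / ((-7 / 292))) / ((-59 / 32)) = 79424 / 9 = 8824.89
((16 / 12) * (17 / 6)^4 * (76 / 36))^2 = 2518248436201 / 76527504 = 32906.45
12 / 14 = 6 / 7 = 0.86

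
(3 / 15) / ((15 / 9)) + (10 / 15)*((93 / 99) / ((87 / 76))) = 143639 / 215325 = 0.67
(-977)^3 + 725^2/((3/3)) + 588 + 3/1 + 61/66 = -61515208661/66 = -932048616.08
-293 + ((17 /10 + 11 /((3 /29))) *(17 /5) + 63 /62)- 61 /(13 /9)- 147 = -3442667 /30225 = -113.90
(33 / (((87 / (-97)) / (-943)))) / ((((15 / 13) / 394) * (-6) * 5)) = -2576829541 / 6525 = -394916.40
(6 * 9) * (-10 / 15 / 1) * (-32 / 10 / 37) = 3.11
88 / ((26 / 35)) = 1540 / 13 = 118.46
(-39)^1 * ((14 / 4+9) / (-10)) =195 / 4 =48.75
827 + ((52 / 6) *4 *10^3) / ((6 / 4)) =215443 / 9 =23938.11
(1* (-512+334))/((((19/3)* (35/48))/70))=-51264/19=-2698.11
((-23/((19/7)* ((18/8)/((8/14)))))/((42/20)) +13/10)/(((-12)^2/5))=9883/1034208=0.01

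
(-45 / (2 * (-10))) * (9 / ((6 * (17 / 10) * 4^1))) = 135 / 272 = 0.50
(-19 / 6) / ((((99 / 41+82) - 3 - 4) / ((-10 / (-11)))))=-3895 / 104742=-0.04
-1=-1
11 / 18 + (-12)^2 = 2603 / 18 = 144.61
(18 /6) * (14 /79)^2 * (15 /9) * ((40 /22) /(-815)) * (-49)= 0.02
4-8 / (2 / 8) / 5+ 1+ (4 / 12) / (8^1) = -163 / 120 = -1.36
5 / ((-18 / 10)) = -25 / 9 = -2.78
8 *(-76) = -608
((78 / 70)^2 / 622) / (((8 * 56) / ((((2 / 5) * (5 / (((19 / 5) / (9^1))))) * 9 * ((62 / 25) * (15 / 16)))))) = 11457693 / 25942873600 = 0.00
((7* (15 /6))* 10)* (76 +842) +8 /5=803258 /5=160651.60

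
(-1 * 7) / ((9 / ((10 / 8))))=-35 / 36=-0.97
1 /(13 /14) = 14 /13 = 1.08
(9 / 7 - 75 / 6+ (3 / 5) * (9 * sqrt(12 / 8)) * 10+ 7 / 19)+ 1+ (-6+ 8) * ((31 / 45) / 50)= -2938129 / 299250+ 27 * sqrt(6)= 56.32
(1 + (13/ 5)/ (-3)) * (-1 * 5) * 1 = -2/ 3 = -0.67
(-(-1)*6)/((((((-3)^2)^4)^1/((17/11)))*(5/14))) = 476/120285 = 0.00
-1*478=-478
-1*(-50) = 50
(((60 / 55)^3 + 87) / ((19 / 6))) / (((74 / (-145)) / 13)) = -664603875 / 935693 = -710.28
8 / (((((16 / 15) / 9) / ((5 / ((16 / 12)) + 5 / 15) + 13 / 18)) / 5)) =12975 / 8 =1621.88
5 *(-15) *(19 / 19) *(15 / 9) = -125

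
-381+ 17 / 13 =-379.69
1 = 1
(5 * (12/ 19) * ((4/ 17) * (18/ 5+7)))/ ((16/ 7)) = 1113/ 323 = 3.45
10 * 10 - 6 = 94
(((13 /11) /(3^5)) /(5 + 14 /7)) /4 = 13 /74844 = 0.00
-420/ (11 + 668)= -60/ 97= -0.62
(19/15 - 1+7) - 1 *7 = 4/15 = 0.27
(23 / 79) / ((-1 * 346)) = -23 / 27334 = -0.00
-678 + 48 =-630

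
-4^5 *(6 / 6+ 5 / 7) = -12288 / 7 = -1755.43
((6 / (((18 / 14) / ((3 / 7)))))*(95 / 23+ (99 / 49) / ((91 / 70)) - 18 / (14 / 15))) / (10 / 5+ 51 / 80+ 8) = -31883200 / 12468001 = -2.56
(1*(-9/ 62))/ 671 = -0.00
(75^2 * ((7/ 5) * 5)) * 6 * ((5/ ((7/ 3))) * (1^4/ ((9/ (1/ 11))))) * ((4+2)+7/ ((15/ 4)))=442500/ 11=40227.27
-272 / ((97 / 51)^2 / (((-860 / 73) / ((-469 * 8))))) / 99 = -8450360 / 3543495263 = -0.00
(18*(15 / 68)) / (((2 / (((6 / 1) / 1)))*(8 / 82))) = 16605 / 136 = 122.10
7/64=0.11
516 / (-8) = -129 / 2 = -64.50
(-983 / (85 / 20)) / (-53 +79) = -1966 / 221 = -8.90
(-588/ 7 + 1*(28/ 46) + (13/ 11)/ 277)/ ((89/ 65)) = -379850055/ 6237209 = -60.90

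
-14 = -14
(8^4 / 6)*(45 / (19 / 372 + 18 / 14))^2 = 9373800038400 / 12117361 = 773584.28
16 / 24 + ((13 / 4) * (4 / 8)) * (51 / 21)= 775 / 168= 4.61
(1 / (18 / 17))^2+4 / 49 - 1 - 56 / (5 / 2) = -1780207 / 79380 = -22.43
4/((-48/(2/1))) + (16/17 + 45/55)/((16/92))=22327/2244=9.95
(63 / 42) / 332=3 / 664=0.00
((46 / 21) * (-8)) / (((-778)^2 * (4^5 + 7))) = -92 / 3276250971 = -0.00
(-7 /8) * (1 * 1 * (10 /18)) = -35 /72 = -0.49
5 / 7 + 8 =61 / 7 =8.71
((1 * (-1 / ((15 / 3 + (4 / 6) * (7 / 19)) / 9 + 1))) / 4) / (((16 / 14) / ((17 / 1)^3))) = -2520369 / 3712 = -678.98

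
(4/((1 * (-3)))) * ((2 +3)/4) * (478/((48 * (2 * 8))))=-1195/1152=-1.04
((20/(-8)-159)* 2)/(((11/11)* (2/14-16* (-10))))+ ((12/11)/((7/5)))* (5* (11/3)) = 12.27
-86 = -86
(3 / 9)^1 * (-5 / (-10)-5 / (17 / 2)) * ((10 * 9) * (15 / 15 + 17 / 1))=-810 / 17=-47.65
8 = 8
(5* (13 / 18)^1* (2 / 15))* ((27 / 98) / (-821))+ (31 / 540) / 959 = -302713 / 2976141420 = -0.00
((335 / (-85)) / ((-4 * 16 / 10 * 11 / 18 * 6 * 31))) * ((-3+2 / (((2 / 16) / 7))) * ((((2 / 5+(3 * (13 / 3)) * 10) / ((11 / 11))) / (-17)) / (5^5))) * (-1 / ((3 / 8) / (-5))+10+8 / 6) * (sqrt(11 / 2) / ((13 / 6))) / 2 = -132133179 * sqrt(22) / 32028425000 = -0.02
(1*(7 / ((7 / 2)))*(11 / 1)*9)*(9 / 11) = 162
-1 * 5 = -5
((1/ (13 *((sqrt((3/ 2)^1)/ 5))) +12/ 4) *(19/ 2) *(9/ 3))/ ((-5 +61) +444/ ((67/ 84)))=6365 *sqrt(6)/ 1067248 +11457/ 82096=0.15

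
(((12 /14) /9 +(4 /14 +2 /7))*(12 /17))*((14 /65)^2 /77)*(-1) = -224 /790075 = -0.00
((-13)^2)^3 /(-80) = -4826809 /80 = -60335.11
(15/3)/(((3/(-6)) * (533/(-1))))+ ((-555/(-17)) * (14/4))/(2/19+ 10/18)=354128975/2047786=172.93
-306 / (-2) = 153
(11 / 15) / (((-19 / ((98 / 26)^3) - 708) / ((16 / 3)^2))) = -331299584 / 11250526725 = -0.03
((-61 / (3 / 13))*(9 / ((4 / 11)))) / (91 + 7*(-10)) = -8723 / 28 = -311.54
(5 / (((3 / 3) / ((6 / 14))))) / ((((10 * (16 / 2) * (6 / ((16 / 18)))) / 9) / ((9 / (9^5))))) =1 / 183708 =0.00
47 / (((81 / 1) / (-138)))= -2162 / 27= -80.07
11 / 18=0.61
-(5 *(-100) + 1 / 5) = 499.80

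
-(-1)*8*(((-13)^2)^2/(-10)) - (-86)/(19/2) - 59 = -2175381/95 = -22898.75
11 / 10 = 1.10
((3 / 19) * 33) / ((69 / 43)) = 1419 / 437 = 3.25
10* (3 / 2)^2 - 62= -79 / 2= -39.50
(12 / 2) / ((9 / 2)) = 4 / 3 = 1.33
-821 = -821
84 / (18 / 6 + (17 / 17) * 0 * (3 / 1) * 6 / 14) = 28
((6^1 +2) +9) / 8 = 17 / 8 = 2.12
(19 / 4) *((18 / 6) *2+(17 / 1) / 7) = 1121 / 28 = 40.04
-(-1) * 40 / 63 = 40 / 63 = 0.63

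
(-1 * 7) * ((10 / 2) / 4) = -35 / 4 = -8.75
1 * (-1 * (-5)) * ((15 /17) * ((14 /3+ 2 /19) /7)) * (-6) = -2400 /133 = -18.05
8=8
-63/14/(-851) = 9/1702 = 0.01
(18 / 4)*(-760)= -3420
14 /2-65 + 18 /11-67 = -1357 /11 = -123.36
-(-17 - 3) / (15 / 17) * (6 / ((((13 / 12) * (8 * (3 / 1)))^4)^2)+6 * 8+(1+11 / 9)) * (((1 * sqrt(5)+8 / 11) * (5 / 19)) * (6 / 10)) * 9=802313582101451 / 681950882756+802313582101451 * sqrt(5) / 495964278368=4793.75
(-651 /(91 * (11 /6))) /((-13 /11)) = 558 /169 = 3.30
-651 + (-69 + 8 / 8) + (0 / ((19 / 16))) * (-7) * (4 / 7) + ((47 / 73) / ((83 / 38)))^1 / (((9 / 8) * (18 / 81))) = -4349277 / 6059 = -717.82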